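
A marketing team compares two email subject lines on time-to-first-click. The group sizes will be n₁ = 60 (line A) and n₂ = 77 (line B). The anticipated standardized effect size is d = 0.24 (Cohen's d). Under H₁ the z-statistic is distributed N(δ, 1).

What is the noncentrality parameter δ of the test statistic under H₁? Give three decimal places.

δ ≈ 1.394

δ = d / √(1/n₁ + 1/n₂) = 0.24 / √(1/60 + 1/77) = 1.3937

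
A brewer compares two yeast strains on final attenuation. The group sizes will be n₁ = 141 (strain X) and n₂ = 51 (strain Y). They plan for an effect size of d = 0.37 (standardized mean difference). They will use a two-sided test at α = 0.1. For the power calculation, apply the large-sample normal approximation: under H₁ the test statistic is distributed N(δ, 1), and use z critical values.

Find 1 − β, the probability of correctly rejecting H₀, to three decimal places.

Power ≈ 0.732

Noncentrality parameter: δ = d / √(1/n₁ + 1/n₂) = 0.37 / √(1/141 + 1/51) = 2.2644
Critical value for a two-sided test at α = 0.1: z_{α/2} = 1.645.
Power = Φ(δ − 1.645) + Φ(−δ − 1.645) = Φ(0.620) + Φ(-3.909) = 0.7322 + 0.0000 = 0.7323.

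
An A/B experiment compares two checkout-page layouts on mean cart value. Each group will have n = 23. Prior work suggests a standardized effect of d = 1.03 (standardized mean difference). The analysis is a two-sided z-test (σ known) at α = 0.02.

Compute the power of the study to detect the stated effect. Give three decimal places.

Power ≈ 0.878

Noncentrality parameter: δ = d·√(n/2) = 1.03 × √(23/2) = 3.4929
Critical value for a two-sided test at α = 0.02: z_{α/2} = 2.326.
Power = Φ(δ − 2.326) + Φ(−δ − 2.326) = Φ(1.167) + Φ(-5.819) = 0.8783 + 0.0000 = 0.8783.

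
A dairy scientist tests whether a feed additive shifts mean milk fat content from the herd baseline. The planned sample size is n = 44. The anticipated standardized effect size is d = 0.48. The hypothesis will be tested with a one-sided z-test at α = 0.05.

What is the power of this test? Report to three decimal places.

Power ≈ 0.938

Noncentrality parameter: δ = d·√n = 0.48 × √44 = 3.1840
Critical value for a one-sided test at α = 0.05: z_α = 1.645.
Power = P(Z > 1.645 − δ) = Φ(1.539) = 0.9381.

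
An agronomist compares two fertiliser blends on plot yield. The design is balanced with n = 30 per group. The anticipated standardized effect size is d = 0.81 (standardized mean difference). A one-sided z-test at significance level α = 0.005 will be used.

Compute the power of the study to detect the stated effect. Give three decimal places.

Power ≈ 0.713

Noncentrality parameter: δ = d·√(n/2) = 0.81 × √(30/2) = 3.1371
One-sided α = 0.005 → critical value z_{0.005} = 2.576.
Power = Φ(δ − 2.576) = Φ(0.561) = 0.7127.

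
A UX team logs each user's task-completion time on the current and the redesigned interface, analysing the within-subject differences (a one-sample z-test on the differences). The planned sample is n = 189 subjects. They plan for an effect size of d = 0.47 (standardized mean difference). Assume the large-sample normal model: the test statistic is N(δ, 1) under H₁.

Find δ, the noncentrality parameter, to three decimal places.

δ = d·√n = 0.47 × √189 = 6.4614

δ ≈ 6.461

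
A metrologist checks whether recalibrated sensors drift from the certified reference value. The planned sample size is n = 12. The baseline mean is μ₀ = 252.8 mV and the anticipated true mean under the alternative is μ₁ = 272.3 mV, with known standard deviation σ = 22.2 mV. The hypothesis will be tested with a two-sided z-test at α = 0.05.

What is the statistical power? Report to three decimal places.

Standardized effect: d = |μ₁ − μ₀| / σ = |272.3 − 252.8| / 22.2 = 0.8784
Noncentrality parameter: λ = d·√n = 0.8784 × √12 = 3.0428
Critical value for a two-sided test at α = 0.05: z_{α/2} = 1.960.
Power = Φ(λ − 1.960) + Φ(−λ − 1.960) = Φ(1.083) + Φ(-5.003) = 0.8606 + 0.0000 = 0.8606.

Power ≈ 0.861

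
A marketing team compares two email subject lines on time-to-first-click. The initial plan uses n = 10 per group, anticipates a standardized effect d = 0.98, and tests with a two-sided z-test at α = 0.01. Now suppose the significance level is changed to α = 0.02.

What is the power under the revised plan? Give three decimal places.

δ = d·√(n/2) = 0.98 × √(10/2) = 2.1913 (unchanged). New critical value: z_{0.01} = 2.326.
Revised power = Φ(δ − 2.326) + Φ(−δ − 2.326) = Φ(-0.135) + Φ(-4.518) = 0.4463 + 0.0000 = 0.4463.

Power ≈ 0.446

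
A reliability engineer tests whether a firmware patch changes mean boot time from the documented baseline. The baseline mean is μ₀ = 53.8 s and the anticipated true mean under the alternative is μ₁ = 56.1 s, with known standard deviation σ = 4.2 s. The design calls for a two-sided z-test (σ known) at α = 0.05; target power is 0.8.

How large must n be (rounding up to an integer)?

Standardized effect: d = |μ₁ − μ₀| / σ = |56.1 − 53.8| / 4.2 = 0.5476
Set Φ(δ − 1.960) = 0.8; then δ − 1.960 = Φ⁻¹(0.8) = 0.842, giving δ = 2.802.
(The Φ(−δ − z_{α/2}) term is vanishingly small for δ > 0 and is dropped in the standard sample-size formula.)
δ = d·√n ⇒ n = (δ/d)² = (2.802 / 0.5476)² = 26.17.
Round up to the next whole unit.

n = 27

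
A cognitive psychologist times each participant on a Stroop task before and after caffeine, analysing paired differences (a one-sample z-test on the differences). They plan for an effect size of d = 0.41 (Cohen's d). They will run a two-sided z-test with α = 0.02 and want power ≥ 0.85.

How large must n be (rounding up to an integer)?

Set Φ(δ − 2.326) = 0.85; then δ − 2.326 = Φ⁻¹(0.85) = 1.036, giving δ = 3.363.
(Ignoring the negligible lower-tail rejection probability gives the usual closed-form inversion.)
δ = d·√n ⇒ n = (δ/d)² = (3.363 / 0.41)² = 67.27.
Rounding up, n = 68.

n = 68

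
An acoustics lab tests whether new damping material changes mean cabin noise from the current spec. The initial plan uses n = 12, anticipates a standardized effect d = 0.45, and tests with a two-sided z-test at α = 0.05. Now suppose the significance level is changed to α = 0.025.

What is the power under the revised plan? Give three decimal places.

Power ≈ 0.248

δ = d·√n = 0.45 × √12 = 1.5588 (unchanged). New critical value: z_{0.0125} = 2.241.
Revised power = Φ(δ − 2.241) + Φ(−δ − 2.241) = Φ(-0.683) + Φ(-3.800) = 0.2474 + 0.0001 = 0.2475.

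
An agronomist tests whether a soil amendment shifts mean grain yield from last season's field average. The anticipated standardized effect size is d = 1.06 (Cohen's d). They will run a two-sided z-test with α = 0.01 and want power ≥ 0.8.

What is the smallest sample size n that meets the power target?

Set Φ(δ − 2.576) = 0.8; then δ − 2.576 = Φ⁻¹(0.8) = 0.842, giving δ = 3.417.
(Ignoring the negligible lower-tail rejection probability gives the usual closed-form inversion.)
δ = d·√n ⇒ n = (δ/d)² = (3.417 / 1.06)² = 10.39.
Rounding up, n = 11.

n = 11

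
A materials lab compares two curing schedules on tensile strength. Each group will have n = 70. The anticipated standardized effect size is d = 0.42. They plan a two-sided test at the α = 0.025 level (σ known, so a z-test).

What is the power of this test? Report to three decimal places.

Noncentrality parameter: δ = d·√(n/2) = 0.42 × √(70/2) = 2.4848
Critical value for a two-sided test at α = 0.025: z_{α/2} = 2.241.
Power = Φ(δ − 2.241) + Φ(−δ − 2.241) = Φ(0.243) + Φ(-4.726) = 0.5961 + 0.0000 = 0.5961.

Power ≈ 0.596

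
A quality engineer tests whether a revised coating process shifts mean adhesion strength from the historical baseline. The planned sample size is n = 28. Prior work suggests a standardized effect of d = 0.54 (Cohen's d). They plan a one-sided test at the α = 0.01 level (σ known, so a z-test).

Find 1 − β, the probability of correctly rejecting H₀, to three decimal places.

Noncentrality parameter: δ = d·√n = 0.54 × √28 = 2.8574
Critical value for a one-sided test at α = 0.01: z_α = 2.326.
Power = P(Z > 2.326 − δ) = Φ(0.531) = 0.7023.

Power ≈ 0.702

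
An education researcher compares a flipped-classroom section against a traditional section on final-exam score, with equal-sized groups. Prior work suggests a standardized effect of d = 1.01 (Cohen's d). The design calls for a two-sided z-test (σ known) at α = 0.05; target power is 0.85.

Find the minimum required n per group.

Set Φ(δ − 1.960) = 0.85; then δ − 1.960 = Φ⁻¹(0.85) = 1.036, giving δ = 2.996.
(Ignoring the negligible lower-tail rejection probability gives the usual closed-form inversion.)
δ = d·√(n/2) ⇒ n = 2(δ/d)² = 2 × (2.996 / 1.01)² = 17.60.
Round up to the next whole unit.

n = 18 per group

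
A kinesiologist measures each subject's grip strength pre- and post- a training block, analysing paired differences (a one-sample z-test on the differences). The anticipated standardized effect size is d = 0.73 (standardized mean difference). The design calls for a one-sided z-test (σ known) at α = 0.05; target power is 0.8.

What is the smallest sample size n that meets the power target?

n = 12

Set Φ(δ − 1.645) = 0.8; then δ − 1.645 = Φ⁻¹(0.8) = 0.842, giving δ = 2.486.
δ = d·√n ⇒ n = (δ/d)² = (2.486 / 0.73)² = 11.60.
Round up to the next whole unit.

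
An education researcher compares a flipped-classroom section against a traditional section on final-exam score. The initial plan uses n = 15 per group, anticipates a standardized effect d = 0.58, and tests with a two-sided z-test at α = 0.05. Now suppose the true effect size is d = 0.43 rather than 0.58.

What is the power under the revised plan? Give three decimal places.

Power ≈ 0.218

With d = 0.43: δ = d·√(n/2) = 0.43 × √(15/2) = 1.1776. Critical value z_{0.025} = 1.960.
Revised power = Φ(δ − 1.960) + Φ(−δ − 1.960) = Φ(-0.782) + Φ(-3.138) = 0.2170 + 0.0009 = 0.2179.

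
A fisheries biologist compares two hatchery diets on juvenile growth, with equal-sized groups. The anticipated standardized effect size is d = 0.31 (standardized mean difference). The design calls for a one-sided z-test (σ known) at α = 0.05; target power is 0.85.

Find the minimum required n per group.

For power 0.85 need Φ(δ − z_{0.05}) = 0.85, so δ = z_{0.05} + z_{0.15} = 1.645 + 1.036 = 2.681.
δ = d·√(n/2) ⇒ n = 2(δ/d)² = 2 × (2.681 / 0.31)² = 149.62.
Rounding up, n = 150 per group.

n = 150 per group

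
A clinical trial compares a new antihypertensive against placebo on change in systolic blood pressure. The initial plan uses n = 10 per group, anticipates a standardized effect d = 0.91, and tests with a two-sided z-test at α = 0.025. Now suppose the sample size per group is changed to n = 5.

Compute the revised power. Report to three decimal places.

Power ≈ 0.211

With n = 5 per group: δ = d·√(n/2) = 0.91 × √(5/2) = 1.4388. Critical value z_{0.0125} = 2.241.
Revised power = Φ(δ − 2.241) + Φ(−δ − 2.241) = Φ(-0.803) + Φ(-3.680) = 0.2111 + 0.0001 = 0.2112.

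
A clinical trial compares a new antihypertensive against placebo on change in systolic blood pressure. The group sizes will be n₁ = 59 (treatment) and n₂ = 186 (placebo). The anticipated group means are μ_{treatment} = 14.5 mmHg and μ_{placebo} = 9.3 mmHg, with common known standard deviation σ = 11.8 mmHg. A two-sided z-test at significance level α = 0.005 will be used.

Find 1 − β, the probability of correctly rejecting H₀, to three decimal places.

Power ≈ 0.557

Standardized effect: d = |μ_{treatment} − μ_{placebo}| / σ = |14.5 − 9.3| / 11.8 = 0.4407
Noncentrality parameter: δ = d / √(1/n₁ + 1/n₂) = 0.4407 / √(1/59 + 1/186) = 2.9493
Critical value for a two-sided test at α = 0.005: z_{α/2} = 2.807.
Power = Φ(δ − 2.807) + Φ(−δ − 2.807) = Φ(0.142) + Φ(-5.756) = 0.5566 + 0.0000 = 0.5566.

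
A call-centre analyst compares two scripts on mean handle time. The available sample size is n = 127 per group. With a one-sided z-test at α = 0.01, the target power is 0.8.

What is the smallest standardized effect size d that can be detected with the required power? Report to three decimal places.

Required noncentrality: δ = z_{0.01} + z_{0.20} = 2.326 + 0.842 = 3.168.
δ = d·√(n/2) ⇒ d = δ/√(n/2) = 3.168/√(127/2) = 0.3976.

d ≈ 0.398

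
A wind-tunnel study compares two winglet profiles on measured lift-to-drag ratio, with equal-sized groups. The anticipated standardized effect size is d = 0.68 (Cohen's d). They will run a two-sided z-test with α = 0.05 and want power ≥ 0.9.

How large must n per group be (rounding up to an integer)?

n = 46 per group

Set Φ(δ − 1.960) = 0.9; then δ − 1.960 = Φ⁻¹(0.9) = 1.282, giving δ = 3.242.
(Ignoring the negligible lower-tail rejection probability gives the usual closed-form inversion.)
δ = d·√(n/2) ⇒ n = 2(δ/d)² = 2 × (3.242 / 0.68)² = 45.45.
Round up to the next whole unit.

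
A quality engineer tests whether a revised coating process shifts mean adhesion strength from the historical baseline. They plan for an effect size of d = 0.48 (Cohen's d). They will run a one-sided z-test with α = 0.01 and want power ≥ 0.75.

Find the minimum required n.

For power 0.75 need Φ(δ − z_{0.01}) = 0.75, so δ = z_{0.01} + z_{0.25} = 2.326 + 0.674 = 3.001.
δ = d·√n ⇒ n = (δ/d)² = (3.001 / 0.48)² = 39.08.
Round up to the next whole unit.

n = 40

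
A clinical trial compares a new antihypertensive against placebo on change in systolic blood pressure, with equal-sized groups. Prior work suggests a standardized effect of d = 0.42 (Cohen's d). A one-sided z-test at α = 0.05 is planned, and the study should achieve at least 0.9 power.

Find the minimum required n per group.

n = 98 per group

For power 0.9 need Φ(δ − z_{0.05}) = 0.9, so δ = z_{0.05} + z_{0.10} = 1.645 + 1.282 = 2.926.
δ = d·√(n/2) ⇒ n = 2(δ/d)² = 2 × (2.926 / 0.42)² = 97.10.
Rounding up, n = 98 per group.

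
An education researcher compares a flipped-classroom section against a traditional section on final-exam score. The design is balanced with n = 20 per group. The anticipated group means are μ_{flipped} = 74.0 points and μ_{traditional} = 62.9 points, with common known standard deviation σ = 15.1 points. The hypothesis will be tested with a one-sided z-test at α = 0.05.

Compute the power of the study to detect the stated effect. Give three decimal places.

Standardized effect: d = |μ_{flipped} − μ_{traditional}| / σ = |74.0 − 62.9| / 15.1 = 0.7351
Noncentrality parameter: δ = d·√(n/2) = 0.7351 × √(20/2) = 2.3246
One-sided α = 0.05 → critical value z_{0.05} = 1.645.
Power = P(Z > 1.645 − δ) = Φ(0.680) = 0.7517.

Power ≈ 0.752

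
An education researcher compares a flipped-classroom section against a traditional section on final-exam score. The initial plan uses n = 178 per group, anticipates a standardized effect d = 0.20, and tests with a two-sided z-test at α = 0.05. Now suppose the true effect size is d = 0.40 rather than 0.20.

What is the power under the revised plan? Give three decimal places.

With d = 0.40: δ = d·√(n/2) = 0.40 × √(178/2) = 3.7736. Critical value z_{0.025} = 1.960.
Revised power = Φ(δ − 1.960) + Φ(−δ − 1.960) = Φ(1.814) + Φ(-5.734) = 0.9651 + 0.0000 = 0.9651.

Power ≈ 0.965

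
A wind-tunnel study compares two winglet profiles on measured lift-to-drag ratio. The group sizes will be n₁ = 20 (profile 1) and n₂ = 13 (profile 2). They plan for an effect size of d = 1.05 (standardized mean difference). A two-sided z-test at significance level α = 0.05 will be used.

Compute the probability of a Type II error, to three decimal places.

Noncentrality parameter: δ = d / √(1/n₁ + 1/n₂) = 1.05 / √(1/20 + 1/13) = 2.9473
Two-sided α = 0.05 → critical value z_{0.025} = 1.960.
Power = Φ(δ − 1.960) + Φ(−δ − 1.960) = Φ(0.987) + Φ(-4.907) = 0.8383 + 0.0000 = 0.8383.
Type II error: β = 1 − power = 1 − 0.8383 = 0.1617.

β ≈ 0.162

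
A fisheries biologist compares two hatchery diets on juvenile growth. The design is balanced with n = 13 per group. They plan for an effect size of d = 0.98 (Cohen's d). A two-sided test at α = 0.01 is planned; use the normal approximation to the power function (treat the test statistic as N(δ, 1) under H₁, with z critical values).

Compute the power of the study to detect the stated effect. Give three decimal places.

Noncentrality parameter: δ = d·√(n/2) = 0.98 × √(13/2) = 2.4985
Two-sided α = 0.01 → critical value z_{0.005} = 2.576.
Power = Φ(δ − 2.576) + Φ(−δ − 2.576) = Φ(-0.077) + Φ(-5.074) = 0.4692 + 0.0000 = 0.4692.

Power ≈ 0.469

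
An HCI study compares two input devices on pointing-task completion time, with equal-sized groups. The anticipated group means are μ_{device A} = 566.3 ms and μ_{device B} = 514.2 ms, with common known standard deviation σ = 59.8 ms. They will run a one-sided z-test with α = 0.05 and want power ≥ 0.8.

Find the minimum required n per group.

Standardized effect: d = |μ_{device A} − μ_{device B}| / σ = |566.3 − 514.2| / 59.8 = 0.8712
Set Φ(δ − 1.645) = 0.8; then δ − 1.645 = Φ⁻¹(0.8) = 0.842, giving δ = 2.486.
δ = d·√(n/2) ⇒ n = 2(δ/d)² = 2 × (2.486 / 0.8712)² = 16.29.
Round up to the next whole unit.

n = 17 per group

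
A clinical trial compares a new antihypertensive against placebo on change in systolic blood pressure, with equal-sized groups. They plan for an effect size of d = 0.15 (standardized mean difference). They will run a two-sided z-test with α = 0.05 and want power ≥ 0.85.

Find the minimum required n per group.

n = 799 per group

Set Φ(δ − 1.960) = 0.85; then δ − 1.960 = Φ⁻¹(0.85) = 1.036, giving δ = 2.996.
(Ignoring the negligible lower-tail rejection probability gives the usual closed-form inversion.)
δ = d·√(n/2) ⇒ n = 2(δ/d)² = 2 × (2.996 / 0.15)² = 798.08.
Round up to the next whole unit.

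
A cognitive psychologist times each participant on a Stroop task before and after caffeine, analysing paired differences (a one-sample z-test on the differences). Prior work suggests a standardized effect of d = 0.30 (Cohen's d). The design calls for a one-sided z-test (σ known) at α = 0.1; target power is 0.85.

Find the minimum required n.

Set Φ(δ − 1.282) = 0.85; then δ − 1.282 = Φ⁻¹(0.85) = 1.036, giving δ = 2.318.
δ = d·√n ⇒ n = (δ/d)² = (2.318 / 0.30)² = 59.70.
Round up to the next whole unit.

n = 60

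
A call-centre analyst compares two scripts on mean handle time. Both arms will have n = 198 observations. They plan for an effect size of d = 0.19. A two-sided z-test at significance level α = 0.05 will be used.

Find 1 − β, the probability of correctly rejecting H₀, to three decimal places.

Power ≈ 0.472

Noncentrality parameter: δ = d·√(n/2) = 0.19 × √(198/2) = 1.8905
Two-sided α = 0.05 → critical value z_{0.025} = 1.960.
Power = Φ(δ − 1.960) + Φ(−δ − 1.960) = Φ(-0.069) + Φ(-3.850) = 0.4723 + 0.0001 = 0.4724.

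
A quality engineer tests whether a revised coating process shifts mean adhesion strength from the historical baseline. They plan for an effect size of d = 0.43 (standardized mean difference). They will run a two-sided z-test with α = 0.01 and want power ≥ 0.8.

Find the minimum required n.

For power 0.8 need Φ(δ − z_{0.005}) = 0.8, so δ = z_{0.005} + z_{0.20} = 2.576 + 0.842 = 3.417.
(For δ > 0 the lower-tail rejection region contributes negligibly to power, so the one-term inversion is standard.)
δ = d·√n ⇒ n = (δ/d)² = (3.417 / 0.43)² = 63.16.
Round up to the next whole unit.

n = 64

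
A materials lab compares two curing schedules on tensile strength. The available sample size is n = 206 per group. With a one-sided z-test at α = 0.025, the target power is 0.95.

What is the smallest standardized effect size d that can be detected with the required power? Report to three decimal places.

Need Φ(δ − 1.960) = 0.95, so δ = 1.960 + 1.645 = 3.605.
δ = d·√(n/2) ⇒ d = δ/√(n/2) = 3.605/√(206/2) = 0.3552.

d ≈ 0.355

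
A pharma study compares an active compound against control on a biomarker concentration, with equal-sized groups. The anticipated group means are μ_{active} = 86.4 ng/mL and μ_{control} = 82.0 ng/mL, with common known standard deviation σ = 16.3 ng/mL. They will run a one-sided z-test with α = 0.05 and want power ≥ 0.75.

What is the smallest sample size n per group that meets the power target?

n = 148 per group

Standardized effect: d = |μ_{active} − μ_{control}| / σ = |86.4 − 82.0| / 16.3 = 0.2699
Set Φ(δ − 1.645) = 0.75; then δ − 1.645 = Φ⁻¹(0.75) = 0.674, giving δ = 2.319.
δ = d·√(n/2) ⇒ n = 2(δ/d)² = 2 × (2.319 / 0.2699)² = 147.65.
Round up to the next whole unit.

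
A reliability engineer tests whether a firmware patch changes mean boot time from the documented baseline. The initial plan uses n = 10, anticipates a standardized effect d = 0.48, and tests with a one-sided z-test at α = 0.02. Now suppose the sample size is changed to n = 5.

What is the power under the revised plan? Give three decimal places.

With n = 5: δ = d·√n = 0.48 × √5 = 1.0733. Critical value z_{0.02} = 2.054.
Revised power = P(Z > 2.054 − δ) = Φ(-0.980) = 0.1634.

Power ≈ 0.163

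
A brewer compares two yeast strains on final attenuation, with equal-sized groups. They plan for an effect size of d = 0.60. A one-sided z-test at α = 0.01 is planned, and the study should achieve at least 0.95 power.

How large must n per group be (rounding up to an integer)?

Set Φ(δ − 2.326) = 0.95; then δ − 2.326 = Φ⁻¹(0.95) = 1.645, giving δ = 3.971.
δ = d·√(n/2) ⇒ n = 2(δ/d)² = 2 × (3.971 / 0.60)² = 87.61.
Round up to the next whole unit.

n = 88 per group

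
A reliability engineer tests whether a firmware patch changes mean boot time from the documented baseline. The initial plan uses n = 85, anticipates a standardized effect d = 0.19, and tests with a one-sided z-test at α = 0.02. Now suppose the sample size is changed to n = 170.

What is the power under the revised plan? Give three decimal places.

With n = 170: δ = d·√n = 0.19 × √170 = 2.4773. Critical value z_{0.02} = 2.054.
Revised power = Φ(δ − 2.054) = Φ(0.424) = 0.6641.

Power ≈ 0.664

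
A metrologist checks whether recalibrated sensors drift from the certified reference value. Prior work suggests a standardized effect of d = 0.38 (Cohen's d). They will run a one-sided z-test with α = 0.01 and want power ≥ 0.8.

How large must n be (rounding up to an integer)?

Set Φ(δ − 2.326) = 0.8; then δ − 2.326 = Φ⁻¹(0.8) = 0.842, giving δ = 3.168.
δ = d·√n ⇒ n = (δ/d)² = (3.168 / 0.38)² = 69.50.
Round up to the next whole unit.

n = 70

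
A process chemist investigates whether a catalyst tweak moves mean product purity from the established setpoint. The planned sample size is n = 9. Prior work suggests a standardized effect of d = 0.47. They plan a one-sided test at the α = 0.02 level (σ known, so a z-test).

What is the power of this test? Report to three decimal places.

Power ≈ 0.260

Noncentrality parameter: δ = d·√n = 0.47 × √9 = 1.4100
Critical value for a one-sided test at α = 0.02: z_α = 2.054.
Power = Φ(δ − 2.054) = Φ(-0.644) = 0.2599.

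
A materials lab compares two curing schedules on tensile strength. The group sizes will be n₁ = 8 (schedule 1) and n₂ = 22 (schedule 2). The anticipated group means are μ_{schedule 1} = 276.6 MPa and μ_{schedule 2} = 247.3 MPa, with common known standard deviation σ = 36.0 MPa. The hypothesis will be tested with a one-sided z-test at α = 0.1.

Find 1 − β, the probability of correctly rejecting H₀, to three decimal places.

Standardized effect: d = |μ_{schedule 1} − μ_{schedule 2}| / σ = |276.6 − 247.3| / 36.0 = 0.8139
Noncentrality parameter: δ = d / √(1/n₁ + 1/n₂) = 0.8139 / √(1/8 + 1/22) = 1.9713
Critical value for a one-sided test at α = 0.1: z_α = 1.282.
Power = P(Z > 1.282 − δ) = Φ(0.690) = 0.7548.

Power ≈ 0.755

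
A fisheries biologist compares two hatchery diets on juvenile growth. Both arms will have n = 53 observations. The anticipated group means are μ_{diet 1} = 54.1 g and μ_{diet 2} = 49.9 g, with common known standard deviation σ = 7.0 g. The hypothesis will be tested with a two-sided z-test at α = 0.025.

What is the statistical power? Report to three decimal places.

Standardized effect: d = |μ_{diet 1} − μ_{diet 2}| / σ = |54.1 − 49.9| / 7.0 = 0.6000
Noncentrality parameter: δ = d·√(n/2) = 0.6000 × √(53/2) = 3.0887
Two-sided α = 0.025 → critical value z_{0.0125} = 2.241.
Power = Φ(δ − 2.241) + Φ(−δ − 2.241) = Φ(0.847) + Φ(-5.330) = 0.8016 + 0.0000 = 0.8016.

Power ≈ 0.802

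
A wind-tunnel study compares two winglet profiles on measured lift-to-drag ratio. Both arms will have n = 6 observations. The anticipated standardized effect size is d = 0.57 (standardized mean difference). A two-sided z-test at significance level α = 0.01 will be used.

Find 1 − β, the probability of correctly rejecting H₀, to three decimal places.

Noncentrality parameter: δ = d·√(n/2) = 0.57 × √(6/2) = 0.9873
Two-sided α = 0.01 → critical value z_{0.005} = 2.576.
Power = Φ(δ − 2.576) + Φ(−δ − 2.576) = Φ(-1.589) + Φ(-3.563) = 0.0561 + 0.0002 = 0.0563.

Power ≈ 0.056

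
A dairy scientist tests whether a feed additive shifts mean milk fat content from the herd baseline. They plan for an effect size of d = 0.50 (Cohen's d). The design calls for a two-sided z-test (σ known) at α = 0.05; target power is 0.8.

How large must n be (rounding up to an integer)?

Set Φ(δ − 1.960) = 0.8; then δ − 1.960 = Φ⁻¹(0.8) = 0.842, giving δ = 2.802.
(Ignoring the negligible lower-tail rejection probability gives the usual closed-form inversion.)
δ = d·√n ⇒ n = (δ/d)² = (2.802 / 0.50)² = 31.40.
Rounding up, n = 32.

n = 32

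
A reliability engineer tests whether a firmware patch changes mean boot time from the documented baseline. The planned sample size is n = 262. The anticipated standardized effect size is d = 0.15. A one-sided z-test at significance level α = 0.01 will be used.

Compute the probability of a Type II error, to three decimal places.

β ≈ 0.460

Noncentrality parameter: δ = d·√n = 0.15 × √262 = 2.4280
One-sided α = 0.01 → critical value z_{0.01} = 2.326.
Power = P(Z > 2.326 − δ) = Φ(0.102) = 0.5405.
Type II error: β = 1 − power = 1 − 0.5405 = 0.4595.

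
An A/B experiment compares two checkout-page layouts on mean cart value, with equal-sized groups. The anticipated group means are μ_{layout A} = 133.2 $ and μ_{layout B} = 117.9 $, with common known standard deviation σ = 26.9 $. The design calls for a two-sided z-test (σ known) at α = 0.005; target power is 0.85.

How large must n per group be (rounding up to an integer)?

n = 92 per group

Standardized effect: d = |μ_{layout A} − μ_{layout B}| / σ = |133.2 − 117.9| / 26.9 = 0.5688
Set Φ(δ − 2.807) = 0.85; then δ − 2.807 = Φ⁻¹(0.85) = 1.036, giving δ = 3.843.
(The Φ(−δ − z_{α/2}) term is vanishingly small for δ > 0 and is dropped in the standard sample-size formula.)
δ = d·√(n/2) ⇒ n = 2(δ/d)² = 2 × (3.843 / 0.5688)² = 91.33.
Rounding up, n = 92 per group.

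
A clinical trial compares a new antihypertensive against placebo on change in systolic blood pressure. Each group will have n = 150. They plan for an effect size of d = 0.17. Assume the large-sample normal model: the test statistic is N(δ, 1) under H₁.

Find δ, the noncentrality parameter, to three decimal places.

δ ≈ 1.472

δ = d·√(n/2) = 0.17 × √(150/2) = 1.4722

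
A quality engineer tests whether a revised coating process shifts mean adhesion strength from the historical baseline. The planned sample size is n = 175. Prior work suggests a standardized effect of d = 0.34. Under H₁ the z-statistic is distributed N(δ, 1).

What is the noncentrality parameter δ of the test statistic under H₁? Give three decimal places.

δ = d·√n = 0.34 × √175 = 4.4978

δ ≈ 4.498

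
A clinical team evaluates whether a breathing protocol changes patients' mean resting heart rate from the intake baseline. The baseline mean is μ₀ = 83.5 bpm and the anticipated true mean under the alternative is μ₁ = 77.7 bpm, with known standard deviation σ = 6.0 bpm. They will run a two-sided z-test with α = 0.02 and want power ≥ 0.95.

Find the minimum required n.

n = 17

Standardized effect: d = |μ₁ − μ₀| / σ = |77.7 − 83.5| / 6.0 = 0.9667
For power 0.95 need Φ(δ − z_{0.01}) = 0.95, so δ = z_{0.01} + z_{0.05} = 2.326 + 1.645 = 3.971.
(The Φ(−δ − z_{α/2}) term is vanishingly small for δ > 0 and is dropped in the standard sample-size formula.)
δ = d·√n ⇒ n = (δ/d)² = (3.971 / 0.9667)² = 16.88.
Round up to the next whole unit.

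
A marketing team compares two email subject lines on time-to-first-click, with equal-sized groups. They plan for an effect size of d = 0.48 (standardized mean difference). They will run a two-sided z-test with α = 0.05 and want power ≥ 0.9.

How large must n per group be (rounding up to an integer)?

n = 92 per group

For power 0.9 need Φ(δ − z_{0.025}) = 0.9, so δ = z_{0.025} + z_{0.10} = 1.960 + 1.282 = 3.242.
(Ignoring the negligible lower-tail rejection probability gives the usual closed-form inversion.)
δ = d·√(n/2) ⇒ n = 2(δ/d)² = 2 × (3.242 / 0.48)² = 91.21.
Round up to the next whole unit.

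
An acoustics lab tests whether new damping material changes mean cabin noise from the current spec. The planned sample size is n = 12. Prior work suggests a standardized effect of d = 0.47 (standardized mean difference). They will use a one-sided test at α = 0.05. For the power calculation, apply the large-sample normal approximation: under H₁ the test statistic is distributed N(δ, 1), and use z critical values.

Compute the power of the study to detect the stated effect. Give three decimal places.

Power ≈ 0.493

Noncentrality parameter: δ = d·√n = 0.47 × √12 = 1.6281
Critical value for a one-sided test at α = 0.05: z_α = 1.645.
Power = Φ(δ − 1.645) = Φ(-0.017) = 0.4933.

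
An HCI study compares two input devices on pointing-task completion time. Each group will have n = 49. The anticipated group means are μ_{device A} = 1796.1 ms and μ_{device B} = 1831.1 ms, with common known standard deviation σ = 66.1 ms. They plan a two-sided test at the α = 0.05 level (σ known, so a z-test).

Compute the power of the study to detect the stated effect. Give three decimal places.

Power ≈ 0.746

Standardized effect: d = |μ_{device A} − μ_{device B}| / σ = |1796.1 − 1831.1| / 66.1 = 0.5295
Noncentrality parameter: δ = d·√(n/2) = 0.5295 × √(49/2) = 2.6209
Critical value for a two-sided test at α = 0.05: z_{α/2} = 1.960.
Power = Φ(δ − 1.960) + Φ(−δ − 1.960) = Φ(0.661) + Φ(-4.581) = 0.7457 + 0.0000 = 0.7457.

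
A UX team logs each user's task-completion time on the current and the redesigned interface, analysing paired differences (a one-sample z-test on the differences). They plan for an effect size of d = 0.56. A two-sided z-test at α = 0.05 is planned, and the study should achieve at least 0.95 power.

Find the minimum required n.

n = 42

For power 0.95 need Φ(δ − z_{0.025}) = 0.95, so δ = z_{0.025} + z_{0.05} = 1.960 + 1.645 = 3.605.
(For δ > 0 the lower-tail rejection region contributes negligibly to power, so the one-term inversion is standard.)
δ = d·√n ⇒ n = (δ/d)² = (3.605 / 0.56)² = 41.44.
Round up to the next whole unit.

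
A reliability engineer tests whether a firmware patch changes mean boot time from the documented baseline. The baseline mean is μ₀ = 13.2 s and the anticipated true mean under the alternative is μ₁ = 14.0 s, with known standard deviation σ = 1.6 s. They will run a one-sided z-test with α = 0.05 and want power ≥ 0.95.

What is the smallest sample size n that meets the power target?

n = 44

Standardized effect: d = |μ₁ − μ₀| / σ = |14.0 − 13.2| / 1.6 = 0.5000
For power 0.95 need Φ(δ − z_{0.05}) = 0.95, so δ = z_{0.05} + z_{0.05} = 1.645 + 1.645 = 3.290.
δ = d·√n ⇒ n = (δ/d)² = (3.290 / 0.5000)² = 43.29.
Rounding up, n = 44.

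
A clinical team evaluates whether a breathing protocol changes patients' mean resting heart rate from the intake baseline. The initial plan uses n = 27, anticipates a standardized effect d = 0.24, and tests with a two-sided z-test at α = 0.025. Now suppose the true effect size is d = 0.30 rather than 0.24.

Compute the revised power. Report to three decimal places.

Power ≈ 0.248

With d = 0.30: δ = d·√n = 0.30 × √27 = 1.5588. Critical value z_{0.0125} = 2.241.
Revised power = Φ(δ − 2.241) + Φ(−δ − 2.241) = Φ(-0.683) + Φ(-3.800) = 0.2474 + 0.0001 = 0.2475.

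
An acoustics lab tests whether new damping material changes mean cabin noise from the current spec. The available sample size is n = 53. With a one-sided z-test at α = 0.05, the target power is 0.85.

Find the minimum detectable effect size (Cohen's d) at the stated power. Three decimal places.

Need Φ(δ − 1.645) = 0.85, so δ = 1.645 + 1.036 = 2.681.
δ = d·√n ⇒ d = δ/√n = 2.681/√53 = 0.3683.

d ≈ 0.368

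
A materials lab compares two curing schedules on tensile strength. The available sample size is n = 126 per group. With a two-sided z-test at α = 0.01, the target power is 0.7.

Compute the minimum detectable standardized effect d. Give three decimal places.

Required noncentrality: δ = z_{0.005} + z_{0.30} = 2.576 + 0.524 = 3.100.
(Lower-tail contribution to power is negligible for δ > 0.)
δ = d·√(n/2) ⇒ d = δ/√(n/2) = 3.100/√(126/2) = 0.3906.

d ≈ 0.391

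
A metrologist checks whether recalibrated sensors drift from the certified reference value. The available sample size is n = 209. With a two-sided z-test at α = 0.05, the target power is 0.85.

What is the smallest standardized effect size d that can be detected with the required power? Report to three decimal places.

d ≈ 0.207

Required noncentrality: δ = z_{0.025} + z_{0.15} = 1.960 + 1.036 = 2.996.
(Lower-tail contribution to power is negligible for δ > 0.)
δ = d·√n ⇒ d = δ/√n = 2.996/√209 = 0.2073.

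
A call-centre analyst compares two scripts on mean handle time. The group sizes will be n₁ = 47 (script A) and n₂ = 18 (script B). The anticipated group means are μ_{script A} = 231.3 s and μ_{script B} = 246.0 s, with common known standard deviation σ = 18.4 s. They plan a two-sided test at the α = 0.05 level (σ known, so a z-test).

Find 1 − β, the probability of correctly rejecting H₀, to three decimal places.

Power ≈ 0.822

Standardized effect: d = |μ_{script A} − μ_{script B}| / σ = |231.3 − 246.0| / 18.4 = 0.7989
Noncentrality parameter: δ = d / √(1/n₁ + 1/n₂) = 0.7989 / √(1/47 + 1/18) = 2.8822
Two-sided α = 0.05 → critical value z_{0.025} = 1.960.
Power = Φ(δ − 1.960) + Φ(−δ − 1.960) = Φ(0.922) + Φ(-4.842) = 0.8218 + 0.0000 = 0.8218.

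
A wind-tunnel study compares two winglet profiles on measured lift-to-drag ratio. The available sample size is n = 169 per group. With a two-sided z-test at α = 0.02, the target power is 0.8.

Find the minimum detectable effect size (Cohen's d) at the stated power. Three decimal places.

Need Φ(δ − 2.326) = 0.8, so δ = 2.326 + 0.842 = 3.168.
(The second rejection-region term Φ(−δ − z_{α/2}) is negligible and dropped.)
δ = d·√(n/2) ⇒ d = δ/√(n/2) = 3.168/√(169/2) = 0.3446.

d ≈ 0.345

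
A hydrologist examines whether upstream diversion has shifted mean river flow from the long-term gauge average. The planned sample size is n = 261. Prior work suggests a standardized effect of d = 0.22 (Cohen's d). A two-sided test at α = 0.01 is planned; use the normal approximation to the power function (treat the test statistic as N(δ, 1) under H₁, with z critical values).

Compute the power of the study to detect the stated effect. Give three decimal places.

Noncentrality parameter: δ = d·√n = 0.22 × √261 = 3.5542
Two-sided α = 0.01 → critical value z_{0.005} = 2.576.
Power = Φ(δ − 2.576) + Φ(−δ − 2.576) = Φ(0.978) + Φ(-6.130) = 0.8361 + 0.0000 = 0.8361.

Power ≈ 0.836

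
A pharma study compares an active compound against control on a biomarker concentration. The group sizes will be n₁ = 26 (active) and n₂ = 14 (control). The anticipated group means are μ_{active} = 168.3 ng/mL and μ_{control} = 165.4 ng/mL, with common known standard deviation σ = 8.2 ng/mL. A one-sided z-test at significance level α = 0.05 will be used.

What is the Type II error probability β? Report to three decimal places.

β ≈ 0.718

Standardized effect: d = |μ_{active} − μ_{control}| / σ = |168.3 − 165.4| / 8.2 = 0.3537
Noncentrality parameter: δ = d / √(1/n₁ + 1/n₂) = 0.3537 / √(1/26 + 1/14) = 1.0669
One-sided α = 0.05 → critical value z_{0.05} = 1.645.
Power = Φ(δ − 1.645) = Φ(-0.578) = 0.2816.
Type II error: β = 1 − power = 1 − 0.2816 = 0.7184.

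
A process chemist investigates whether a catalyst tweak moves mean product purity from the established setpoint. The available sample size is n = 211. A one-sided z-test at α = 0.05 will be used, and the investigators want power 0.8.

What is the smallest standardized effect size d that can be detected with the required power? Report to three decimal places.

Required noncentrality: δ = z_{0.05} + z_{0.20} = 1.645 + 0.842 = 2.486.
δ = d·√n ⇒ d = δ/√n = 2.486/√211 = 0.1712.

d ≈ 0.171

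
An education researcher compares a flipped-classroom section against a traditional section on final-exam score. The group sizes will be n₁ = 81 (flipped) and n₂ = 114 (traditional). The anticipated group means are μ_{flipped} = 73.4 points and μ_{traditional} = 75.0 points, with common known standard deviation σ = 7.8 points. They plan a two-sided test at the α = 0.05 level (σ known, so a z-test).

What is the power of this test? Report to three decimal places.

Power ≈ 0.292

Standardized effect: d = |μ_{flipped} − μ_{traditional}| / σ = |73.4 − 75.0| / 7.8 = 0.2051
Noncentrality parameter: δ = d / √(1/n₁ + 1/n₂) = 0.2051 / √(1/81 + 1/114) = 1.4116
Critical value for a two-sided test at α = 0.05: z_{α/2} = 1.960.
Power = Φ(δ − 1.960) + Φ(−δ − 1.960) = Φ(-0.548) + Φ(-3.372) = 0.2917 + 0.0004 = 0.2921.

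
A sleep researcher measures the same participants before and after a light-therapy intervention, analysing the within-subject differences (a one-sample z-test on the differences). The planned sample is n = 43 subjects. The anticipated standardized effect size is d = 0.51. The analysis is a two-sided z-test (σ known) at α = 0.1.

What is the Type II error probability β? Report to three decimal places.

Noncentrality parameter: δ = d·√n = 0.51 × √43 = 3.3443
Two-sided α = 0.1 → critical value z_{0.05} = 1.645.
Power = Φ(δ − 1.645) + Φ(−δ − 1.645) = Φ(1.699) + Φ(-4.989) = 0.9554 + 0.0000 = 0.9554.
Type II error: β = 1 − power = 1 − 0.9554 = 0.0446.

β ≈ 0.045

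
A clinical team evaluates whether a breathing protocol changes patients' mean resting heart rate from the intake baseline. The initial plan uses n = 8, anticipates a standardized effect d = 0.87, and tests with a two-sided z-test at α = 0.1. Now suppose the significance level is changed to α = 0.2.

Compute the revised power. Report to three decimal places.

δ = d·√n = 0.87 × √8 = 2.4607 (unchanged). New critical value: z_{0.1} = 1.282.
Revised power = Φ(δ − 1.282) + Φ(−δ − 1.282) = Φ(1.179) + Φ(-3.742) = 0.8808 + 0.0001 = 0.8809.

Power ≈ 0.881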